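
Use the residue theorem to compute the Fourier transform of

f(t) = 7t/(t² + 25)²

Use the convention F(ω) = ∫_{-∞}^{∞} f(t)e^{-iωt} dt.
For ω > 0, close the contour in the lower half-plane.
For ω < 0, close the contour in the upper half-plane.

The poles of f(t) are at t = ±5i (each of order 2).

Let g(z) = f(z)e^{-iωz}; for large |z| the factor e^{-iωz} decays in the lower half-plane when ω > 0 and in the upper half-plane when ω < 0.

Case ω > 0 (lower half-plane, clockwise contour ⇒ F(ω) = -2πi·ΣRes):
  Res_{z = - 5 i} g(z) = \frac{7 \omega e^{- 5 \omega}}{20} (pole of order 2)
  F(ω) = -2πi·ΣRes = - \frac{7 i \pi \omega e^{- 5 \omega}}{10}

Case ω < 0 (upper half-plane, counterclockwise contour ⇒ F(ω) = +2πi·ΣRes):
  Res_{z = 5 i} g(z) = - \frac{7 \omega e^{5 \omega}}{20} (pole of order 2)
  F(ω) = 2πi·ΣRes = - \frac{7 i \pi \omega e^{5 \omega}}{10}

Both cases combine into a single formula in |ω|:

F(ω) = - \frac{7 i \pi \omega e^{- 5 \left|{\omega}\right|}}{10}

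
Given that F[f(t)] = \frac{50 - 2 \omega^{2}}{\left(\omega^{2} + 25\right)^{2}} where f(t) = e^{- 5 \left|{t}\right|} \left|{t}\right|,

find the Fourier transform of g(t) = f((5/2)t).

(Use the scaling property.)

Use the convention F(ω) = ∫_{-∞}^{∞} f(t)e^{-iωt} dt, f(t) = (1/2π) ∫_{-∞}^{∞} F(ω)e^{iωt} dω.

F[g](ω) = \frac{20 \left(625 - 4 \omega^{2}\right)}{\left(4 \omega^{2} + 625\right)^{2}}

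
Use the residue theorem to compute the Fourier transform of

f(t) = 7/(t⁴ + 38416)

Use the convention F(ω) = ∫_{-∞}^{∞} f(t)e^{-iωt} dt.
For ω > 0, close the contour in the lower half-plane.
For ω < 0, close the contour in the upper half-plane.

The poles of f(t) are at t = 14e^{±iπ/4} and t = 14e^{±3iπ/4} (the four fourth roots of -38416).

Let g(z) = f(z)e^{-iωz}; for large |z| the factor e^{-iωz} decays in the lower half-plane when ω > 0 and in the upper half-plane when ω < 0.

Case ω > 0 (lower half-plane, clockwise contour ⇒ F(ω) = -2πi·ΣRes):
  Res_{z = - 7 \sqrt{2} - 7 \sqrt{2} i} g(z) = \frac{\sqrt{2} i \left(1 - i\right) e^{7 \sqrt{2} \omega \left(-1 + i\right)}}{3136}
  Res_{z = 7 \sqrt{2} - 7 \sqrt{2} i} g(z) = \frac{\sqrt{2} i \left(1 + i\right) e^{- 7 \sqrt{2} \omega \left(1 + i\right)}}{3136}
  F(ω) = -2πi·ΣRes = \frac{\sqrt{2} \pi \left(1 - i\right) \left(e^{14 \sqrt{2} i \omega} + i\right) e^{- 7 \sqrt{2} \omega \left(1 + i\right)}}{1568} = \frac{\pi e^{- 7 \sqrt{2} \omega} \sin{\left(7 \sqrt{2} \omega + \frac{\pi}{4} \right)}}{392}

Case ω < 0 (upper half-plane, counterclockwise contour ⇒ F(ω) = +2πi·ΣRes):
  Res_{z = 7 \sqrt{2} + 7 \sqrt{2} i} g(z) = \frac{\sqrt{2} i \left(-1 + i\right) e^{7 \sqrt{2} \omega \left(1 - i\right)}}{3136}
  Res_{z = - 7 \sqrt{2} + 7 \sqrt{2} i} g(z) = \frac{\sqrt{2} \left(1 - i\right) e^{7 \sqrt{2} \omega \left(1 + i\right)}}{3136}
  F(ω) = 2πi·ΣRes = - \frac{\sqrt{2} i \pi \left(i \left(1 - i\right) e^{7 \sqrt{2} \omega \left(1 - i\right)} - \left(1 - i\right) e^{7 \sqrt{2} \omega \left(1 + i\right)}\right)}{1568} = \frac{\pi e^{7 \sqrt{2} \omega} \cos{\left(7 \sqrt{2} \omega + \frac{\pi}{4} \right)}}{392}

Both cases combine into a single formula in |ω|:

F(ω) = \frac{\pi e^{- 7 \sqrt{2} \left|{\omega}\right|} \sin{\left(7 \sqrt{2} \left|{\omega}\right| + \frac{\pi}{4} \right)}}{392}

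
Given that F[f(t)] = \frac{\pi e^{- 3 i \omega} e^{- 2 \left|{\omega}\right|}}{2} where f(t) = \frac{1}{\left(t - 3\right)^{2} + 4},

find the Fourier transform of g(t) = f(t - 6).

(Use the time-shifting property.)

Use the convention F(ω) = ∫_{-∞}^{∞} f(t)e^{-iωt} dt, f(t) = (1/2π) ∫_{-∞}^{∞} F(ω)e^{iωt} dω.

F[g](ω) = \frac{\pi e^{- 9 i \omega - 2 \left|{\omega}\right|}}{2}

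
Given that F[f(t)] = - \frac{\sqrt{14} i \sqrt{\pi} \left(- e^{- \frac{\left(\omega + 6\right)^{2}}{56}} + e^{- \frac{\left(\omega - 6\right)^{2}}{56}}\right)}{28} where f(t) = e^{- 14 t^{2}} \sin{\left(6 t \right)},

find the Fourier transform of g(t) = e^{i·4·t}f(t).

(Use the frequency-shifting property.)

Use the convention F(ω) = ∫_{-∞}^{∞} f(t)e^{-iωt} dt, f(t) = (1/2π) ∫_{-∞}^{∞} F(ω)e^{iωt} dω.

F[g](ω) = \frac{\sqrt{14} i \sqrt{\pi} \left(- e^{\frac{3 \omega}{7}} + e^{\frac{12}{7}}\right) e^{- \frac{\omega^{2}}{56} - \frac{\omega}{14} - \frac{25}{14}}}{28}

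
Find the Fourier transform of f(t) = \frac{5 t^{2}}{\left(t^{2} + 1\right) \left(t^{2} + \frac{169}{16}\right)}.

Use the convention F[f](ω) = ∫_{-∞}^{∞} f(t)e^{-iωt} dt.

F(ω) = - \frac{80 \pi e^{- \left|{\omega}\right|}}{153} + \frac{260 \pi e^{- \frac{13 \left|{\omega}\right|}{4}}}{153}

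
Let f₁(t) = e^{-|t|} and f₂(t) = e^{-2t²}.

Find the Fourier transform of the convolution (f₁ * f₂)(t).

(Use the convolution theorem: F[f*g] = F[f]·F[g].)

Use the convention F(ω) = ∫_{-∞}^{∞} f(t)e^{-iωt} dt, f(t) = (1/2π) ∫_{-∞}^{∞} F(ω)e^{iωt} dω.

F[f₁*f₂](ω) = \frac{\sqrt{2} \sqrt{\pi} e^{- \frac{\omega^{2}}{8}}}{\omega^{2} + 1}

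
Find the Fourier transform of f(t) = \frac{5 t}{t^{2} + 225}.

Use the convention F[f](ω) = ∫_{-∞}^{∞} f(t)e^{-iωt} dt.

F(ω) = - 5 i \pi e^{- 15 \left|{\omega}\right|} \operatorname{sign}{\left(\omega \right)}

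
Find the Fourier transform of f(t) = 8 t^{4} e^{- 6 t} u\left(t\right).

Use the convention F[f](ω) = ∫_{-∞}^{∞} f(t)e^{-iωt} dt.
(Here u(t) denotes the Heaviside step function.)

F(ω) = \frac{192}{\left(i \omega + 6\right)^{5}}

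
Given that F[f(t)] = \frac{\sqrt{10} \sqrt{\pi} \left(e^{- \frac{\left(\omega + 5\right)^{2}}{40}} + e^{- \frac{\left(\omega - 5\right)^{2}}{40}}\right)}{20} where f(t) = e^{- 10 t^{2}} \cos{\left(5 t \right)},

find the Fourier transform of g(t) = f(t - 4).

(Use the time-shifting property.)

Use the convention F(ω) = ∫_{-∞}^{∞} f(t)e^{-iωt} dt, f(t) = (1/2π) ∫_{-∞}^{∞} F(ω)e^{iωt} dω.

F[g](ω) = \frac{\sqrt{10} \sqrt{\pi} \left(e^{\frac{\omega}{2}} + 1\right) e^{- \frac{\omega^{2}}{40} - \frac{\omega}{4} - 4 i \omega - \frac{5}{8}}}{20}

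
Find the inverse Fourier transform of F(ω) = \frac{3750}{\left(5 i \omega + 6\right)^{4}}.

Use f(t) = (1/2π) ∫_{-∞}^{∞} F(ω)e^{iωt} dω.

f(t) = t^{3} e^{- \frac{6 t}{5}} u\left(t\right)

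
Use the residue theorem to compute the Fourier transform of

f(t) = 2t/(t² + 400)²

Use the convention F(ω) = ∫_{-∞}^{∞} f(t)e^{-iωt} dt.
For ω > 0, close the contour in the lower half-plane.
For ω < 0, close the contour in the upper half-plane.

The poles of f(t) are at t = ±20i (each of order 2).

Let g(z) = f(z)e^{-iωz}; for large |z| the factor e^{-iωz} decays in the lower half-plane when ω > 0 and in the upper half-plane when ω < 0.

Case ω > 0 (lower half-plane, clockwise contour ⇒ F(ω) = -2πi·ΣRes):
  Res_{z = - 20 i} g(z) = \frac{\omega e^{- 20 \omega}}{40} (pole of order 2)
  F(ω) = -2πi·ΣRes = - \frac{i \pi \omega e^{- 20 \omega}}{20}

Case ω < 0 (upper half-plane, counterclockwise contour ⇒ F(ω) = +2πi·ΣRes):
  Res_{z = 20 i} g(z) = - \frac{\omega e^{20 \omega}}{40} (pole of order 2)
  F(ω) = 2πi·ΣRes = - \frac{i \pi \omega e^{20 \omega}}{20}

Both cases combine into a single formula in |ω|:

F(ω) = - \frac{i \pi \omega e^{- 20 \left|{\omega}\right|}}{20}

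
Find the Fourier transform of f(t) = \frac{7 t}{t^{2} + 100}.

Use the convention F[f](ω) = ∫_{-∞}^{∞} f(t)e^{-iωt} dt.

F(ω) = - 7 i \pi e^{- 10 \left|{\omega}\right|} \operatorname{sign}{\left(\omega \right)}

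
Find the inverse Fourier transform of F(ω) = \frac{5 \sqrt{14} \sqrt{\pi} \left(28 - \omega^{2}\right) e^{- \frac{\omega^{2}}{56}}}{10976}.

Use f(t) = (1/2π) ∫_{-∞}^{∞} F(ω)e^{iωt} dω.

f(t) = 5 t^{2} e^{- 14 t^{2}}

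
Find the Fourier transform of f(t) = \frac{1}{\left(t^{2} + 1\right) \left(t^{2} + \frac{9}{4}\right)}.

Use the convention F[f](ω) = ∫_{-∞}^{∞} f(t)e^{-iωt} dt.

F(ω) = \frac{4 \pi e^{- \left|{\omega}\right|}}{5} - \frac{8 \pi e^{- \frac{3 \left|{\omega}\right|}{2}}}{15}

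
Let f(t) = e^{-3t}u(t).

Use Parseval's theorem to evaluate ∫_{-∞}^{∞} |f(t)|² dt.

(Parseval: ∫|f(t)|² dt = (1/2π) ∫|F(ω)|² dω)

∫|f(t)|² dt = \frac{1}{6}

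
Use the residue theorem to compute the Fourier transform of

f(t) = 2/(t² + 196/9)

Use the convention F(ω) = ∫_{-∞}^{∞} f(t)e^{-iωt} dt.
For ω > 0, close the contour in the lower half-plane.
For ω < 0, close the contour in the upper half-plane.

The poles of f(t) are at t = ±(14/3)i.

Let g(z) = f(z)e^{-iωz}; for large |z| the factor e^{-iωz} decays in the lower half-plane when ω > 0 and in the upper half-plane when ω < 0.

Case ω > 0 (lower half-plane, clockwise contour ⇒ F(ω) = -2πi·ΣRes):
  Res_{z = - \frac{14 i}{3}} g(z) = \frac{3 i e^{- \frac{14 \omega}{3}}}{14}
  F(ω) = -2πi·ΣRes = \frac{3 \pi e^{- \frac{14 \omega}{3}}}{7}

Case ω < 0 (upper half-plane, counterclockwise contour ⇒ F(ω) = +2πi·ΣRes):
  Res_{z = \frac{14 i}{3}} g(z) = - \frac{3 i e^{\frac{14 \omega}{3}}}{14}
  F(ω) = 2πi·ΣRes = \frac{3 \pi e^{\frac{14 \omega}{3}}}{7}

Both cases combine into a single formula in |ω|:

F(ω) = \frac{3 \pi e^{- \frac{14 \left|{\omega}\right|}{3}}}{7}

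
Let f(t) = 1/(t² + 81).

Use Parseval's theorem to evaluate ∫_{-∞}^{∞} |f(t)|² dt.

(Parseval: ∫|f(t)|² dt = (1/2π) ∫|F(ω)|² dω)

∫|f(t)|² dt = \frac{\pi}{1458}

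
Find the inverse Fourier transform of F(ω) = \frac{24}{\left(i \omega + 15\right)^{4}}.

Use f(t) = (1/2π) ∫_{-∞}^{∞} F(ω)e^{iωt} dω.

f(t) = 4 t^{3} e^{- 15 t} u\left(t\right)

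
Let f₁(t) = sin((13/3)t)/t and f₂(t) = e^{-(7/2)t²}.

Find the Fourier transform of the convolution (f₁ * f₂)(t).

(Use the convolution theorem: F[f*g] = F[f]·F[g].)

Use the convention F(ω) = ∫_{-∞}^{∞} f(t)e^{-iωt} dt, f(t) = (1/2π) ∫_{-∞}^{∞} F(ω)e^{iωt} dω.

F[f₁*f₂](ω) = \begin{cases} \frac{\sqrt{14} \pi^{\frac{3}{2}} e^{- \frac{\omega^{2}}{14}}}{7} & \text{for}\: \omega > - \frac{13}{3} \wedge \omega < \frac{13}{3} \\0 & \text{otherwise} \end{cases}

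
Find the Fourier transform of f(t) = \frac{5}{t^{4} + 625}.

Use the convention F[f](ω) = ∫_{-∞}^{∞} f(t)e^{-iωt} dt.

F(ω) = \frac{\pi e^{- \frac{5 \sqrt{2} \left|{\omega}\right|}{2}} \sin{\left(\frac{5 \sqrt{2} \left|{\omega}\right|}{2} + \frac{\pi}{4} \right)}}{25}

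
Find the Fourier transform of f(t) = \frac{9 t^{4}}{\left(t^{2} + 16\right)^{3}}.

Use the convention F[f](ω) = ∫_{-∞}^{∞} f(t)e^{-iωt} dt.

F(ω) = \frac{9 \pi \left(16 \omega^{2} - 20 \left|{\omega}\right| + 3\right) e^{- 4 \left|{\omega}\right|}}{32}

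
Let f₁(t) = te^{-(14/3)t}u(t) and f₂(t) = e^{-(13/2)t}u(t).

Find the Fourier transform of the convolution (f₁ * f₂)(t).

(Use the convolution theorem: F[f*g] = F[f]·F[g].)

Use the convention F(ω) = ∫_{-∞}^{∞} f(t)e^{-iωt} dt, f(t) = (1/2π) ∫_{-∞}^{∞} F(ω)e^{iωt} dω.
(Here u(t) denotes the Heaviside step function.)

F[f₁*f₂](ω) = \frac{18}{\left(2 i \omega + 13\right) \left(3 i \omega + 14\right)^{2}}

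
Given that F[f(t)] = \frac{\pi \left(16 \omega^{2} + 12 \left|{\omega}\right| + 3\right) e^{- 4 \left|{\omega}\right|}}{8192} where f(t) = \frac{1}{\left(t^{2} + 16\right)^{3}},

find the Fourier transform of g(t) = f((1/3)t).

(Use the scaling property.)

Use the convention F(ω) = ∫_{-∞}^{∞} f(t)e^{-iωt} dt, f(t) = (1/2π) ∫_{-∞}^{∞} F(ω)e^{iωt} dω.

F[g](ω) = \frac{9 \pi \left(48 \omega^{2} + 12 \left|{\omega}\right| + 1\right) e^{- 12 \left|{\omega}\right|}}{8192}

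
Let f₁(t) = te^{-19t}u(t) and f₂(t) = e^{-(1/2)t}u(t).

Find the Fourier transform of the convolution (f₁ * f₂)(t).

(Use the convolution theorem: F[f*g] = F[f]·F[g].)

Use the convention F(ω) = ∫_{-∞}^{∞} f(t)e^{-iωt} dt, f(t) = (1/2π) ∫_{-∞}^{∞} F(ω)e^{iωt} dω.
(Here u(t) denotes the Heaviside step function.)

F[f₁*f₂](ω) = \frac{2}{\left(i \omega + 19\right)^{2} \left(2 i \omega + 1\right)}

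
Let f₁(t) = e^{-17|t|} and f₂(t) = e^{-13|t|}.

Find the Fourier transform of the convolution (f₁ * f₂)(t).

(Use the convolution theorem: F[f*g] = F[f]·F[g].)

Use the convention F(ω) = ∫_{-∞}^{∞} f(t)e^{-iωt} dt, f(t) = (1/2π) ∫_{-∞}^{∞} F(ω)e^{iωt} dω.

F[f₁*f₂](ω) = \frac{884}{\left(\omega^{2} + 169\right) \left(\omega^{2} + 289\right)}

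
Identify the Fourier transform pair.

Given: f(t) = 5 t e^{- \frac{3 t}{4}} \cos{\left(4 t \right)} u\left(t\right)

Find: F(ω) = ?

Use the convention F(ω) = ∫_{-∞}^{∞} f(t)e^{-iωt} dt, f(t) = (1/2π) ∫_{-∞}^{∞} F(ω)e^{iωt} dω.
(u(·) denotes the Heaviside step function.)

F(ω) = \frac{80 \left(\left(4 i \omega + 3\right)^{2} - 256\right)}{\left(\left(4 i \omega + 3\right)^{2} + 256\right)^{2}}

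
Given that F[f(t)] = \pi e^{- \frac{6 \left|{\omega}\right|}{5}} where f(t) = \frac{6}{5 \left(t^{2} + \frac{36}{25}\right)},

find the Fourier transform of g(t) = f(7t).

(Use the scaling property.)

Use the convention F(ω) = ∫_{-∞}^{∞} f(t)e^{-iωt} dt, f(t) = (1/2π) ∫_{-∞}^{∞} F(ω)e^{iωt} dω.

F[g](ω) = \frac{\pi e^{- \frac{6 \left|{\omega}\right|}{35}}}{7}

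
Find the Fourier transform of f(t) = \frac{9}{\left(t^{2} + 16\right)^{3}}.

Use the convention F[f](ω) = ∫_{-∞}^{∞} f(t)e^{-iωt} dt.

F(ω) = \frac{9 \pi \left(16 \omega^{2} + 12 \left|{\omega}\right| + 3\right) e^{- 4 \left|{\omega}\right|}}{8192}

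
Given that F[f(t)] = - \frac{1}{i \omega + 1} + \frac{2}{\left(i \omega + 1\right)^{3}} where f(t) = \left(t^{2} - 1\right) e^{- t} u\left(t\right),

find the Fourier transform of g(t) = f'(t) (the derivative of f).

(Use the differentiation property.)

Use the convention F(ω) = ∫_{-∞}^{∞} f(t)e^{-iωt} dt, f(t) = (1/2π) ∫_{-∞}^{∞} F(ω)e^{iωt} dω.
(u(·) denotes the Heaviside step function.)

F[g](ω) = \frac{i \omega \left(2 i \omega - \left(i \omega + 1\right)^{3} + 2\right)}{\left(i \omega + 1\right)^{4}}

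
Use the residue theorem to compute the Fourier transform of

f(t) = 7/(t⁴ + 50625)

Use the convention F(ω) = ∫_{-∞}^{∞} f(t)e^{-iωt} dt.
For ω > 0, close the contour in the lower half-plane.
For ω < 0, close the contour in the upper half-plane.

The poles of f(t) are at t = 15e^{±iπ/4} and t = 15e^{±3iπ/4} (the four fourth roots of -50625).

Let g(z) = f(z)e^{-iωz}; for large |z| the factor e^{-iωz} decays in the lower half-plane when ω > 0 and in the upper half-plane when ω < 0.

Case ω > 0 (lower half-plane, clockwise contour ⇒ F(ω) = -2πi·ΣRes):
  Res_{z = - \frac{15 \sqrt{2}}{2} - \frac{15 \sqrt{2} i}{2}} g(z) = \frac{7 \sqrt{2} i \left(1 - i\right) e^{\frac{15 \sqrt{2} \omega \left(-1 + i\right)}{2}}}{27000}
  Res_{z = \frac{15 \sqrt{2}}{2} - \frac{15 \sqrt{2} i}{2}} g(z) = \frac{7 \sqrt{2} i \left(1 + i\right) e^{- \frac{15 \sqrt{2} \omega \left(1 + i\right)}{2}}}{27000}
  F(ω) = -2πi·ΣRes = \frac{7 \sqrt{2} \pi \left(1 - i\right) \left(e^{15 \sqrt{2} i \omega} + i\right) e^{- \frac{15 \sqrt{2} \omega \left(1 + i\right)}{2}}}{13500} = \frac{7 \pi e^{- \frac{15 \sqrt{2} \omega}{2}} \sin{\left(\frac{15 \sqrt{2} \omega}{2} + \frac{\pi}{4} \right)}}{3375}

Case ω < 0 (upper half-plane, counterclockwise contour ⇒ F(ω) = +2πi·ΣRes):
  Res_{z = \frac{15 \sqrt{2}}{2} + \frac{15 \sqrt{2} i}{2}} g(z) = \frac{7 \sqrt{2} i \left(-1 + i\right) e^{\frac{15 \sqrt{2} \omega \left(1 - i\right)}{2}}}{27000}
  Res_{z = - \frac{15 \sqrt{2}}{2} + \frac{15 \sqrt{2} i}{2}} g(z) = \frac{7 \sqrt{2} \left(1 - i\right) e^{\frac{15 \sqrt{2} \omega \left(1 + i\right)}{2}}}{27000}
  F(ω) = 2πi·ΣRes = - \frac{7 \sqrt{2} i \pi \left(i \left(1 - i\right) e^{\frac{15 \sqrt{2} \omega \left(1 - i\right)}{2}} - \left(1 - i\right) e^{\frac{15 \sqrt{2} \omega \left(1 + i\right)}{2}}\right)}{13500} = \frac{7 \pi e^{\frac{15 \sqrt{2} \omega}{2}} \cos{\left(\frac{15 \sqrt{2} \omega}{2} + \frac{\pi}{4} \right)}}{3375}

Both cases combine into a single formula in |ω|:

F(ω) = \frac{7 \pi e^{- \frac{15 \sqrt{2} \left|{\omega}\right|}{2}} \sin{\left(\frac{15 \sqrt{2} \left|{\omega}\right|}{2} + \frac{\pi}{4} \right)}}{3375}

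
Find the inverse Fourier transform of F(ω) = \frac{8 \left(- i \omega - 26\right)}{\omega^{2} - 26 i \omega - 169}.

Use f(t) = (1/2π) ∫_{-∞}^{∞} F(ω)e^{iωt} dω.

f(t) = 8 \left(13 t + 1\right) e^{- 13 t} u\left(t\right)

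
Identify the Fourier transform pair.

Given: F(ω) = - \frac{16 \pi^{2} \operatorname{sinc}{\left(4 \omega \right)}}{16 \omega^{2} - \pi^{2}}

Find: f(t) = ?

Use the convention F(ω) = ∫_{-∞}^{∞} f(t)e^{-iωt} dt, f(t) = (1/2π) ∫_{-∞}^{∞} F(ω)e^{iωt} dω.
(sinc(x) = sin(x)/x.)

f(t) = 4 \left(\begin{cases} \frac{\cos{\left(\frac{\pi t}{4} \right)}}{2} + \frac{1}{2} & \text{for}\: \left|{t}\right| < 4 \\0 & \text{otherwise} \end{cases}\right)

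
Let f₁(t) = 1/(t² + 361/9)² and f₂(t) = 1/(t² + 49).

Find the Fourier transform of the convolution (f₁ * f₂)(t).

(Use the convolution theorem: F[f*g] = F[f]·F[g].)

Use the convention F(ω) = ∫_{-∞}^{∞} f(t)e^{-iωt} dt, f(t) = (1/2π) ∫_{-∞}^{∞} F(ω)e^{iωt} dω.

F[f₁*f₂](ω) = \frac{9 \pi^{2} \left(19 \left|{\omega}\right| + 3\right) e^{- \frac{40 \left|{\omega}\right|}{3}}}{96026}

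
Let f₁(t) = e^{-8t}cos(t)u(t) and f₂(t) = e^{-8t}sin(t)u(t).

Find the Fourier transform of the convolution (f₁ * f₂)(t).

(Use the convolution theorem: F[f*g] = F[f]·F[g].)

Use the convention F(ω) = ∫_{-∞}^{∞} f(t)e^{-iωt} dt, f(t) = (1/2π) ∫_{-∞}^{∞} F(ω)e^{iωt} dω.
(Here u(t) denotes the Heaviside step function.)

F[f₁*f₂](ω) = \frac{i \omega + 8}{\left(\left(i \omega + 8\right)^{2} + 1\right)^{2}}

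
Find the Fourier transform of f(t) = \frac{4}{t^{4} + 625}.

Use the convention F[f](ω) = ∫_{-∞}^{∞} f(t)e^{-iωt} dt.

F(ω) = \frac{4 \pi e^{- \frac{5 \sqrt{2} \left|{\omega}\right|}{2}} \sin{\left(\frac{5 \sqrt{2} \left|{\omega}\right|}{2} + \frac{\pi}{4} \right)}}{125}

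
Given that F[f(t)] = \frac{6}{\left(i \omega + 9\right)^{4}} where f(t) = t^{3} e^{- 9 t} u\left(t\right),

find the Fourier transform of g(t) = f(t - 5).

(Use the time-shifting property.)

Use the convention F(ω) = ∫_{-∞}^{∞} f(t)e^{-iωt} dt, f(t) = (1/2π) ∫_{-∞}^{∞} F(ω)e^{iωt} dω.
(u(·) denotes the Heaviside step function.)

F[g](ω) = \frac{6 e^{- 5 i \omega}}{\left(i \omega + 9\right)^{4}}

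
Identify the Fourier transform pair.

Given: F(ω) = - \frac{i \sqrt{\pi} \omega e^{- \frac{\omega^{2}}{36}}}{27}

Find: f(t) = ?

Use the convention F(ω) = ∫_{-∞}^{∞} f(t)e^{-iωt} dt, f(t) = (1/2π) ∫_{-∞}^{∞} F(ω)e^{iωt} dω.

f(t) = 2 t e^{- 9 t^{2}}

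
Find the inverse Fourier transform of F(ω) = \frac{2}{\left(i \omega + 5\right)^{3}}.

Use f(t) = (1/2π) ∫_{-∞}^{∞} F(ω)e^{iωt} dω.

f(t) = t^{2} e^{- 5 t} u\left(t\right)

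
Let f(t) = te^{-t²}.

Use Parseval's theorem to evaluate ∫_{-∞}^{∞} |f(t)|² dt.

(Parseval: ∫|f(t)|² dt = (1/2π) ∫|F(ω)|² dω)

∫|f(t)|² dt = \frac{\sqrt{2} \sqrt{\pi}}{8}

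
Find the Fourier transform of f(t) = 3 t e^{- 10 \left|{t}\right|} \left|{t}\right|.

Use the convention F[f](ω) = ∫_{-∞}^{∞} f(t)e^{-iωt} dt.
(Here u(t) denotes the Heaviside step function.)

F(ω) = \frac{12 i \omega \left(\omega^{2} - 300\right)}{\left(\omega^{2} + 100\right)^{3}}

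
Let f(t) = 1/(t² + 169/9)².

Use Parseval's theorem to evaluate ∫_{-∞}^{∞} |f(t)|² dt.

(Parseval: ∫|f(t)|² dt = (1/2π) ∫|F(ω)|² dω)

∫|f(t)|² dt = \frac{10935 \pi}{1003976272}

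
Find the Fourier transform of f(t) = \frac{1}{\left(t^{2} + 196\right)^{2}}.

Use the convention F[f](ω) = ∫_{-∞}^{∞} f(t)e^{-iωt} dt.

F(ω) = \frac{\pi \left(14 \left|{\omega}\right| + 1\right) e^{- 14 \left|{\omega}\right|}}{5488}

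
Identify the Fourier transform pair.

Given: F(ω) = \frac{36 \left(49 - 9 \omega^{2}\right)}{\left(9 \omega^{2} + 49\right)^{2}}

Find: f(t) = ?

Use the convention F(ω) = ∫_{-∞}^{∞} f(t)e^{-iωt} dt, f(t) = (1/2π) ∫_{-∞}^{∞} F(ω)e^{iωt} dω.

f(t) = 2 e^{- \frac{7 \left|{t}\right|}{3}} \left|{t}\right|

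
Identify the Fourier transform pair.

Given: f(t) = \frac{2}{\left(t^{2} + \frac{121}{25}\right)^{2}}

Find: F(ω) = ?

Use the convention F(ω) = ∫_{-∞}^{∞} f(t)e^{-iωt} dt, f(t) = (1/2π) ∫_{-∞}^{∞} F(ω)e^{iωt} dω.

F(ω) = \frac{25 \pi \left(11 \left|{\omega}\right| + 5\right) e^{- \frac{11 \left|{\omega}\right|}{5}}}{1331}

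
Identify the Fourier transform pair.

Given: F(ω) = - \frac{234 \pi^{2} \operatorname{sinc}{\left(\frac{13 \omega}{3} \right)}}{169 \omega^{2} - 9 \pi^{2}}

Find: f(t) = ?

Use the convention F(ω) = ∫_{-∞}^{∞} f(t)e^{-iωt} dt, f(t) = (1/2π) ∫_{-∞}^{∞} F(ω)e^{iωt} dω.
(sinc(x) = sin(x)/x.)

f(t) = 6 \left(\begin{cases} \frac{\cos{\left(\frac{3 \pi t}{13} \right)}}{2} + \frac{1}{2} & \text{for}\: \left|{t}\right| < \frac{13}{3} \\0 & \text{otherwise} \end{cases}\right)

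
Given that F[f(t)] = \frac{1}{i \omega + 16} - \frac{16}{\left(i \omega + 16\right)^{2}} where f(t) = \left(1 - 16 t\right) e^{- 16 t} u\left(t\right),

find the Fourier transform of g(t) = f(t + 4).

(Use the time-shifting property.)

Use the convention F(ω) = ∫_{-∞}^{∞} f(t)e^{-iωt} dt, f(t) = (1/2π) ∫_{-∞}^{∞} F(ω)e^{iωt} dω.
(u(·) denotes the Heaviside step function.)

F[g](ω) = \frac{i \omega e^{4 i \omega}}{- \omega^{2} + 32 i \omega + 256}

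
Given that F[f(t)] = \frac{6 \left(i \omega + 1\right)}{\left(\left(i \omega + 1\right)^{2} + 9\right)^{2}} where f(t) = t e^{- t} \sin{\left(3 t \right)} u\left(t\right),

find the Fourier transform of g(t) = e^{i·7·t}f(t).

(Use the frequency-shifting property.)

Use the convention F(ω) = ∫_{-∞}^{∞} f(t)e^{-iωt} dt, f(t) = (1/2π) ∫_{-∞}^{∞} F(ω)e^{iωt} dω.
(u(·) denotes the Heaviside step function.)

F[g](ω) = \frac{6 \left(i \left(\omega - 7\right) + 1\right)}{\left(\left(i \left(\omega - 7\right) + 1\right)^{2} + 9\right)^{2}}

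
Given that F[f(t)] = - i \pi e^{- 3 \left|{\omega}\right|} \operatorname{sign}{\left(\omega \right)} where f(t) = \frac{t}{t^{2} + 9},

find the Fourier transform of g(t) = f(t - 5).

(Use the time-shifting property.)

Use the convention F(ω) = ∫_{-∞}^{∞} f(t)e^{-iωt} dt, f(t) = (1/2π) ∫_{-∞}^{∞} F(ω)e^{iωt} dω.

F[g](ω) = - i \pi e^{- 5 i \omega} e^{- 3 \left|{\omega}\right|} \operatorname{sign}{\left(\omega \right)}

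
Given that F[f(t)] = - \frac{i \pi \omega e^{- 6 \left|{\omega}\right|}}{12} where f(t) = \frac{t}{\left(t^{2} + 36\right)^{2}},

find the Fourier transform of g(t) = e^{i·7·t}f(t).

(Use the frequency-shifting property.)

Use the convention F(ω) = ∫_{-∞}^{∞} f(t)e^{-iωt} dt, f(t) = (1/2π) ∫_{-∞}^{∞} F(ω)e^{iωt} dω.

F[g](ω) = \frac{i \pi \left(7 - \omega\right) e^{- 6 \left|{\omega - 7}\right|}}{12}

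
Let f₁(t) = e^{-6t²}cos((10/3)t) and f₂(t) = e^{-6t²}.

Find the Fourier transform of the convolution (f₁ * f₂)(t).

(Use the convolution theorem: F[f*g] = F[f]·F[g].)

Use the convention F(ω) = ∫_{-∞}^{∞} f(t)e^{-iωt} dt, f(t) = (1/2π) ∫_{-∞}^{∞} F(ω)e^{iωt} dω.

F[f₁*f₂](ω) = \frac{\pi \left(e^{\frac{5 \omega}{9}} + 1\right) e^{- \frac{\omega^{2}}{12} - \frac{5 \omega}{18} - \frac{25}{54}}}{12}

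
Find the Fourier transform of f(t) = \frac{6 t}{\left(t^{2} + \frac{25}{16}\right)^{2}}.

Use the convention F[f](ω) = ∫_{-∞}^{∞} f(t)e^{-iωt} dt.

F(ω) = - \frac{12 i \pi \omega e^{- \frac{5 \left|{\omega}\right|}{4}}}{5}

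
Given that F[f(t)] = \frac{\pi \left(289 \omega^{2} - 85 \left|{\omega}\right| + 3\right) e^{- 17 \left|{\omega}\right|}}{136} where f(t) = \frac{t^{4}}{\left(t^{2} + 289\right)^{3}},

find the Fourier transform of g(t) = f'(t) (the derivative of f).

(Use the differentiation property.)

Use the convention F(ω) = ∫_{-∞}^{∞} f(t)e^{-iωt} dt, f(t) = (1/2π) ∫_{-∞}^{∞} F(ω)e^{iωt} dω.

F[g](ω) = \frac{i \pi \omega \left(289 \omega^{2} - 85 \left|{\omega}\right| + 3\right) e^{- 17 \left|{\omega}\right|}}{136}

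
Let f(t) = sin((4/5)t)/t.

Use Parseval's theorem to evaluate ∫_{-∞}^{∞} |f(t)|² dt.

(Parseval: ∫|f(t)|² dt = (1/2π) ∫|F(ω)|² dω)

∫|f(t)|² dt = \frac{4 \pi}{5}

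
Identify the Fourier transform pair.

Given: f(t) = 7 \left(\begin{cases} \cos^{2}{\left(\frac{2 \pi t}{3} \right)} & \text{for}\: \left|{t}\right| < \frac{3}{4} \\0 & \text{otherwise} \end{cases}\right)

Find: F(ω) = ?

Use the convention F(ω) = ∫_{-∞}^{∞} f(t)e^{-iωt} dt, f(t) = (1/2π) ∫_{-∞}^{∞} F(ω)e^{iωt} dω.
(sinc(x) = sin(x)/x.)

F(ω) = - \frac{84 \pi^{2} \operatorname{sinc}{\left(\frac{3 \omega}{4} \right)}}{9 \omega^{2} - 16 \pi^{2}}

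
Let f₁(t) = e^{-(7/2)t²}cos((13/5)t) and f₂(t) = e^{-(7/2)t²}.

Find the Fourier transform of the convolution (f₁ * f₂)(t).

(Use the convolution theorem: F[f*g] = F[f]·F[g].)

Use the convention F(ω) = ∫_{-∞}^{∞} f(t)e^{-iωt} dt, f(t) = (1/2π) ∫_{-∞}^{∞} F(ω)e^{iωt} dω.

F[f₁*f₂](ω) = \frac{\pi \left(e^{\frac{26 \omega}{35}} + 1\right) e^{- \frac{\omega^{2}}{7} - \frac{13 \omega}{35} - \frac{169}{350}}}{7}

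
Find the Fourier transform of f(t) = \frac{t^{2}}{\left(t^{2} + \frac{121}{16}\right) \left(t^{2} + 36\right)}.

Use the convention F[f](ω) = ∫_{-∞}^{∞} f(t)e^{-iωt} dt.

F(ω) = \frac{96 \pi e^{- 6 \left|{\omega}\right|}}{455} - \frac{44 \pi e^{- \frac{11 \left|{\omega}\right|}{4}}}{455}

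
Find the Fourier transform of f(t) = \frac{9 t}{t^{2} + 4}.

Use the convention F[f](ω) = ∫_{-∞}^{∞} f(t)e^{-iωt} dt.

F(ω) = - 9 i \pi e^{- 2 \left|{\omega}\right|} \operatorname{sign}{\left(\omega \right)}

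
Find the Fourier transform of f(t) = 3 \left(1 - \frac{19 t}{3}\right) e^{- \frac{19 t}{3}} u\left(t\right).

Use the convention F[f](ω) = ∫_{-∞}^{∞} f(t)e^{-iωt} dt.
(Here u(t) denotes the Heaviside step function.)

F(ω) = \frac{27 i \omega}{- 9 \omega^{2} + 114 i \omega + 361}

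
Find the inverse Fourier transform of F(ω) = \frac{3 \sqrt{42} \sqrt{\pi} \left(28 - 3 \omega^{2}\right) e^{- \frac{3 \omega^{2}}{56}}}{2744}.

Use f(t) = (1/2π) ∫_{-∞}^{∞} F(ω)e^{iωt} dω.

f(t) = 4 t^{2} e^{- \frac{14 t^{2}}{3}}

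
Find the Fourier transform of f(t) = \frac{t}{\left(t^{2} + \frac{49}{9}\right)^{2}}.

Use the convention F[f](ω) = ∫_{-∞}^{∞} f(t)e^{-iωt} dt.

F(ω) = - \frac{3 i \pi \omega e^{- \frac{7 \left|{\omega}\right|}{3}}}{14}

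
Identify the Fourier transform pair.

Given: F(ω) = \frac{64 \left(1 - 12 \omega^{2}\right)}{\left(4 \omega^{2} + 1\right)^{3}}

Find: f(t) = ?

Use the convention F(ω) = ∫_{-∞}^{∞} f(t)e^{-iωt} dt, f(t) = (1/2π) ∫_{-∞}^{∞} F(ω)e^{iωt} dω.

f(t) = 2 t^{2} e^{- \frac{\left|{t}\right|}{2}}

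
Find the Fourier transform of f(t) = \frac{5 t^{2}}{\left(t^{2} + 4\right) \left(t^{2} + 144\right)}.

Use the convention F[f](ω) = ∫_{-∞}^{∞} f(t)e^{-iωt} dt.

F(ω) = \frac{\pi \left(6 - e^{10 \left|{\omega}\right|}\right) e^{- 12 \left|{\omega}\right|}}{14}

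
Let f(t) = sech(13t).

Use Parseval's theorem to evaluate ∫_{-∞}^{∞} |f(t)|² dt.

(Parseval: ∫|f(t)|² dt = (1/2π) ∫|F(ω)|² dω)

∫|f(t)|² dt = \frac{2}{13}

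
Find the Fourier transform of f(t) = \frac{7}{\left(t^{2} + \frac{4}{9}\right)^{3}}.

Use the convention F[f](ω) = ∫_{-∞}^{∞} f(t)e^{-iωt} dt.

F(ω) = \frac{189 \pi \left(4 \omega^{2} + 18 \left|{\omega}\right| + 27\right) e^{- \frac{2 \left|{\omega}\right|}{3}}}{256}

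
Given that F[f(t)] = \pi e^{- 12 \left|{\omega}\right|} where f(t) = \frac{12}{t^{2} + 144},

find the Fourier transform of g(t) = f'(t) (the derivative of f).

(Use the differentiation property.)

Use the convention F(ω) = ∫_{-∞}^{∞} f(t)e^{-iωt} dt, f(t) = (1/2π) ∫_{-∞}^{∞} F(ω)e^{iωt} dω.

F[g](ω) = i \pi \omega e^{- 12 \left|{\omega}\right|}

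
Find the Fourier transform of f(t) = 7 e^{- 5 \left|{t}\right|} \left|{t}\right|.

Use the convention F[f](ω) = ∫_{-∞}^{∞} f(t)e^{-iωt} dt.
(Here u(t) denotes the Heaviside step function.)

F(ω) = \frac{14 \left(25 - \omega^{2}\right)}{\left(\omega^{2} + 25\right)^{2}}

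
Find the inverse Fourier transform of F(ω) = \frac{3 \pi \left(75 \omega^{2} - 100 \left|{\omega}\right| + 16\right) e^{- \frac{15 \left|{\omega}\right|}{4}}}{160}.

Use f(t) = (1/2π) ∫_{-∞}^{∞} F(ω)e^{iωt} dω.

f(t) = \frac{3 t^{4}}{\left(t^{2} + \frac{225}{16}\right)^{3}}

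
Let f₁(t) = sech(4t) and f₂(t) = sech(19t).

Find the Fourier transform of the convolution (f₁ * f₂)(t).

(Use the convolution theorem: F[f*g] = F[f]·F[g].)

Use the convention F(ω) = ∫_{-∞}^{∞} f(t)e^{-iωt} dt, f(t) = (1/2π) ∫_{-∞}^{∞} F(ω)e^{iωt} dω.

F[f₁*f₂](ω) = \frac{\pi^{2}}{76 \cosh{\left(\frac{\pi \omega}{38} \right)} \cosh{\left(\frac{\pi \omega}{8} \right)}}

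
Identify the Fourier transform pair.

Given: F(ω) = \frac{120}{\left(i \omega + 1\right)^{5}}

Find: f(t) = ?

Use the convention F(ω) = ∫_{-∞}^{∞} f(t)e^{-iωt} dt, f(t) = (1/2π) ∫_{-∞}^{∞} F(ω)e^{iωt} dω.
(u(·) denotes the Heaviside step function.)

f(t) = 5 t^{4} e^{- t} u\left(t\right)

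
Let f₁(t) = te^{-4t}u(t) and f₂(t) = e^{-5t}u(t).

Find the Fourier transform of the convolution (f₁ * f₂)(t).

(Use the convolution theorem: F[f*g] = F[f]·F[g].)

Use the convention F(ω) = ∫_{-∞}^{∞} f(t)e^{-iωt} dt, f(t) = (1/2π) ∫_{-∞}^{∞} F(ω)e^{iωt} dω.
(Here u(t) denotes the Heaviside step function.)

F[f₁*f₂](ω) = \frac{1}{\left(i \omega + 4\right)^{2} \left(i \omega + 5\right)}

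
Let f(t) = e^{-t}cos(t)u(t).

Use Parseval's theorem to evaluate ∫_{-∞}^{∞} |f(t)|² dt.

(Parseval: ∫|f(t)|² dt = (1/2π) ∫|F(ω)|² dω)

∫|f(t)|² dt = \frac{3}{8}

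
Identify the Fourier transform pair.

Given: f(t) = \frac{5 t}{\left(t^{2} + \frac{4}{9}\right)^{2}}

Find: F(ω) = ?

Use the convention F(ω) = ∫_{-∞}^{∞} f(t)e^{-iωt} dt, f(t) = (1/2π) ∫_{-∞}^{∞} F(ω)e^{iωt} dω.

F(ω) = - \frac{15 i \pi \omega e^{- \frac{2 \left|{\omega}\right|}{3}}}{4}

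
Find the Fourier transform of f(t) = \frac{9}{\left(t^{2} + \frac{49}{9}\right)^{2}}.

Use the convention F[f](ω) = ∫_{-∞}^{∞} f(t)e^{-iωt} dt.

F(ω) = \frac{81 \pi \left(7 \left|{\omega}\right| + 3\right) e^{- \frac{7 \left|{\omega}\right|}{3}}}{686}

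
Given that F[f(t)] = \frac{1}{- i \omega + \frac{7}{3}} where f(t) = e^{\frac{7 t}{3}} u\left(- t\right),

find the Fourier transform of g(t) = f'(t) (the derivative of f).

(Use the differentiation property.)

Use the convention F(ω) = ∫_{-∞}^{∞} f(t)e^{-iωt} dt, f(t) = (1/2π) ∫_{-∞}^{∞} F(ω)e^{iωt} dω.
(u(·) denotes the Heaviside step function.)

F[g](ω) = - \frac{3 \omega}{3 \omega + 7 i}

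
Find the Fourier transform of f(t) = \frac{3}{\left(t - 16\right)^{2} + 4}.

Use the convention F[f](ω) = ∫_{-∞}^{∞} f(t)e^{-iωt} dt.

F(ω) = \frac{3 \pi e^{- 16 i \omega - 2 \left|{\omega}\right|}}{2}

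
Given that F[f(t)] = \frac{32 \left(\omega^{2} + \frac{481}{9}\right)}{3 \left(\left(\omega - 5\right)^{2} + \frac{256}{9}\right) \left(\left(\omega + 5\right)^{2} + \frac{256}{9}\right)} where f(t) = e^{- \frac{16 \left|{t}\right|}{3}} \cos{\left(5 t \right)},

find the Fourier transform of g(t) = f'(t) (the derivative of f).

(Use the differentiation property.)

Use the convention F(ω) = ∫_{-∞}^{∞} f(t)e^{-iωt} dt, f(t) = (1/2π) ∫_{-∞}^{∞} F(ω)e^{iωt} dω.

F[g](ω) = \frac{96 i \omega \left(9 \omega^{2} + 481\right)}{81 \omega^{4} + 558 \omega^{2} + 231361}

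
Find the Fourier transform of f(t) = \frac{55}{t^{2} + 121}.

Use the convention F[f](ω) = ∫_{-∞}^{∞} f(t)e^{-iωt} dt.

F(ω) = 5 \pi e^{- 11 \left|{\omega}\right|}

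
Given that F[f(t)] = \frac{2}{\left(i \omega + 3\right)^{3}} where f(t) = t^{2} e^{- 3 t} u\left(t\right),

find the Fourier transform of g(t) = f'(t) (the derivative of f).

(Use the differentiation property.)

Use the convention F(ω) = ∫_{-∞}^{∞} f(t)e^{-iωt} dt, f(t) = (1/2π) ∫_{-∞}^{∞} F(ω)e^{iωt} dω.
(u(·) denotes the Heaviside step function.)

F[g](ω) = \frac{2 i \omega}{\left(i \omega + 3\right)^{3}}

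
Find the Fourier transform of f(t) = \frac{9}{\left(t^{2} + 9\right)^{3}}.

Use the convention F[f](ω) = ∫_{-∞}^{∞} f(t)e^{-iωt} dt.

F(ω) = \frac{\pi \left(3 \omega^{2} + 3 \left|{\omega}\right| + 1\right) e^{- 3 \left|{\omega}\right|}}{72}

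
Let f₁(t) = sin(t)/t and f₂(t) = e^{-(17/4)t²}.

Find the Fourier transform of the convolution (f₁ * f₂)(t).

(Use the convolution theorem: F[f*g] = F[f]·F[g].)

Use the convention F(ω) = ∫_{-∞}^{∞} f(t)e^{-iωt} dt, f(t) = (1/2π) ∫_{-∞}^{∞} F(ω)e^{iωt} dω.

F[f₁*f₂](ω) = \begin{cases} \frac{2 \sqrt{17} \pi^{\frac{3}{2}} e^{- \frac{\omega^{2}}{17}}}{17} & \text{for}\: \omega > -1 \wedge \omega < 1 \\0 & \text{otherwise} \end{cases}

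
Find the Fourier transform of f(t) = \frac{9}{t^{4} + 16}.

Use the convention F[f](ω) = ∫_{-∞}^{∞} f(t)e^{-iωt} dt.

F(ω) = \frac{9 \pi e^{- \sqrt{2} \left|{\omega}\right|} \sin{\left(\sqrt{2} \left|{\omega}\right| + \frac{\pi}{4} \right)}}{8}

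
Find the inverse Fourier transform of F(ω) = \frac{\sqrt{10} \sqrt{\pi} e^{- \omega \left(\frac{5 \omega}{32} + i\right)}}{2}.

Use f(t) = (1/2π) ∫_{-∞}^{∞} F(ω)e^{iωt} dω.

f(t) = 2 e^{- \frac{8 \left(t - 1\right)^{2}}{5}}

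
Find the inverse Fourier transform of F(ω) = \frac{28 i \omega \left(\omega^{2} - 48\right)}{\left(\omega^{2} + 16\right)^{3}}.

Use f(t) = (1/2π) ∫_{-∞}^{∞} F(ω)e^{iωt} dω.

f(t) = 7 t e^{- 4 \left|{t}\right|} \left|{t}\right|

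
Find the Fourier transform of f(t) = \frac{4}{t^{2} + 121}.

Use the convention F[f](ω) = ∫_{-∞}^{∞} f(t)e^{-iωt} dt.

F(ω) = \frac{4 \pi e^{- 11 \left|{\omega}\right|}}{11}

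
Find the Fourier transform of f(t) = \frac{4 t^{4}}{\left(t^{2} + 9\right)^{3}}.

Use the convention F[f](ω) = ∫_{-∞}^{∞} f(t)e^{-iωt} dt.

F(ω) = \frac{\pi \left(3 \omega^{2} - 5 \left|{\omega}\right| + 1\right) e^{- 3 \left|{\omega}\right|}}{2}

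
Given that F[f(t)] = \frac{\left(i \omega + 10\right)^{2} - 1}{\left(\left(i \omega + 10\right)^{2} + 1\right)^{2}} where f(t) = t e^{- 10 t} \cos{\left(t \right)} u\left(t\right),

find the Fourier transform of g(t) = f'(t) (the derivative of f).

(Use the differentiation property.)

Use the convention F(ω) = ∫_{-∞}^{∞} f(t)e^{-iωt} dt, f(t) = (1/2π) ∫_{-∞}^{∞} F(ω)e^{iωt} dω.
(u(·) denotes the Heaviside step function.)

F[g](ω) = \frac{i \omega \left(\left(i \omega + 10\right)^{2} - 1\right)}{\left(\left(i \omega + 10\right)^{2} + 1\right)^{2}}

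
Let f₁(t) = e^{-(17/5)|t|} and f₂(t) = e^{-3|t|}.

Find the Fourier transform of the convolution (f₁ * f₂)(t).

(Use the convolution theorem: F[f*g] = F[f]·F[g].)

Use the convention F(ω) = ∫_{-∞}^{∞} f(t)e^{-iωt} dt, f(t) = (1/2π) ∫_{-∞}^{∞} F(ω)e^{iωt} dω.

F[f₁*f₂](ω) = \frac{1020}{\left(\omega^{2} + 9\right) \left(25 \omega^{2} + 289\right)}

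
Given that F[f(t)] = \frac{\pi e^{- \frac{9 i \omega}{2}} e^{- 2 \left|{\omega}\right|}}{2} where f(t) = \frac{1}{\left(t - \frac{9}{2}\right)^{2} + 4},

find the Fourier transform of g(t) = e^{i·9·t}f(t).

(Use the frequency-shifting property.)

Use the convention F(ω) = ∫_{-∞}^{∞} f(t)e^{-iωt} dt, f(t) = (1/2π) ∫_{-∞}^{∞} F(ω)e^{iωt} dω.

F[g](ω) = \frac{\pi e^{- \frac{9 i \left(\omega - 9\right)}{2} - 2 \left|{\omega - 9}\right|}}{2}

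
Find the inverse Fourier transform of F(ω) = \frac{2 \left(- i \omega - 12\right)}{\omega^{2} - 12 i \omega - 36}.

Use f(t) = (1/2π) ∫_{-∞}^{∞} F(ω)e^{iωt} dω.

f(t) = 2 \left(6 t + 1\right) e^{- 6 t} u\left(t\right)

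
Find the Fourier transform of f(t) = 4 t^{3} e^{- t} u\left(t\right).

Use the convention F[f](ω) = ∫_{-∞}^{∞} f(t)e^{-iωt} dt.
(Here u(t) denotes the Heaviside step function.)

F(ω) = \frac{24}{\left(i \omega + 1\right)^{4}}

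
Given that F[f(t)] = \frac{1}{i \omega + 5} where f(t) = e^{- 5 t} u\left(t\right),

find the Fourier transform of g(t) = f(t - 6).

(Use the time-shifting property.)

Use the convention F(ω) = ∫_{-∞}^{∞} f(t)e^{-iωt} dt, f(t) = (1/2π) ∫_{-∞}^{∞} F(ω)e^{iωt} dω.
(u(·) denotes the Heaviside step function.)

F[g](ω) = \frac{e^{- 6 i \omega}}{i \omega + 5}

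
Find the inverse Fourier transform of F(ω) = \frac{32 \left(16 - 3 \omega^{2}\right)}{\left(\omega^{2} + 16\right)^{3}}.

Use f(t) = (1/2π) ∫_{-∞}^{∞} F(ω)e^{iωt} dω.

f(t) = 2 t^{2} e^{- 4 \left|{t}\right|}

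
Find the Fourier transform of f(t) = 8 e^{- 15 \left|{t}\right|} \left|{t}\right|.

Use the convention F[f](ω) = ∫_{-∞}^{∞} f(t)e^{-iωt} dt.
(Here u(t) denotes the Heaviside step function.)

F(ω) = \frac{16 \left(225 - \omega^{2}\right)}{\left(\omega^{2} + 225\right)^{2}}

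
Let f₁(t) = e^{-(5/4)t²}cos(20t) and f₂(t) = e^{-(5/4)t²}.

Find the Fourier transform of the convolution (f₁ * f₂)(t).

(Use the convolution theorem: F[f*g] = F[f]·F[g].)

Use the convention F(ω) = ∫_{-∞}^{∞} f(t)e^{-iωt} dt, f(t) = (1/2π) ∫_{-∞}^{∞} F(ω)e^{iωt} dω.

F[f₁*f₂](ω) = \frac{2 \pi \left(e^{16 \omega} + 1\right) e^{- \frac{2 \omega^{2}}{5} - 8 \omega - 80}}{5}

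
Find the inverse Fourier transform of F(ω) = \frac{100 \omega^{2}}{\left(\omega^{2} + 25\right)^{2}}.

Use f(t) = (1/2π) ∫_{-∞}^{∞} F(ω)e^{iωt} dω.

f(t) = 5 \left(1 - 5 \left|{t}\right|\right) e^{- 5 \left|{t}\right|}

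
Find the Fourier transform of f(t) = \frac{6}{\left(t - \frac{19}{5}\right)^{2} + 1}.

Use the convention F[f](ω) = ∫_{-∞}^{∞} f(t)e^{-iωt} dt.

F(ω) = 6 \pi e^{- \frac{19 i \omega}{5} - \left|{\omega}\right|}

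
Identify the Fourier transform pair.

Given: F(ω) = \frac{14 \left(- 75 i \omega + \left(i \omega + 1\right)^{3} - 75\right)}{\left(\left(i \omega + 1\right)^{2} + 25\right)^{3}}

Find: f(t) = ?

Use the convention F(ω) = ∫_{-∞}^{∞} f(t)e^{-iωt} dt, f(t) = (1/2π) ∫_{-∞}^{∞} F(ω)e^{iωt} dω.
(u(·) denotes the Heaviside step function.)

f(t) = 7 t^{2} e^{- t} \cos{\left(5 t \right)} u\left(t\right)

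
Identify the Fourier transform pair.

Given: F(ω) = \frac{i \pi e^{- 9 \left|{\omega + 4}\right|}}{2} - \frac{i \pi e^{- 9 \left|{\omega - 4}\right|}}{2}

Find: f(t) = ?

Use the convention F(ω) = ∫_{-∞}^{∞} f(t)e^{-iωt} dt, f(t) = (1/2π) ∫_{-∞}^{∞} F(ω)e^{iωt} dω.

f(t) = \frac{9 \sin{\left(4 t \right)}}{t^{2} + 81}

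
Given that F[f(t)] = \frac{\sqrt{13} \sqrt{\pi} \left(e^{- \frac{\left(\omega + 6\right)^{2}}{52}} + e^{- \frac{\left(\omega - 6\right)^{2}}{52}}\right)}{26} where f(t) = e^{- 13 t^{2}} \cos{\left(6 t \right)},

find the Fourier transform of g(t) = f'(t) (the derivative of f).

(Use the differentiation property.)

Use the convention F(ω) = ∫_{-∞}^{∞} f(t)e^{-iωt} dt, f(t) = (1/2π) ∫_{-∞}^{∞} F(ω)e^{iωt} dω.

F[g](ω) = \frac{\sqrt{13} i \sqrt{\pi} \omega \left(e^{\frac{6 \omega}{13}} + 1\right) e^{- \frac{\omega^{2}}{52} - \frac{3 \omega}{13} - \frac{9}{13}}}{26}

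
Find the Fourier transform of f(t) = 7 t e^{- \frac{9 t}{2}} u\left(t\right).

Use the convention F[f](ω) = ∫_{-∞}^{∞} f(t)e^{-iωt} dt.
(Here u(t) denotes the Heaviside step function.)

F(ω) = \frac{28}{\left(2 i \omega + 9\right)^{2}}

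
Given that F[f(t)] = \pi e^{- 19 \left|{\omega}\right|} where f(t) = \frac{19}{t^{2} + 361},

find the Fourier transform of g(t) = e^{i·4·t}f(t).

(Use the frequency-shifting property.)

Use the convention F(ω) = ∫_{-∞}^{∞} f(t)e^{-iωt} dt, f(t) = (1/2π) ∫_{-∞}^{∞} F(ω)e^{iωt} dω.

F[g](ω) = \pi e^{- 19 \left|{\omega - 4}\right|}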